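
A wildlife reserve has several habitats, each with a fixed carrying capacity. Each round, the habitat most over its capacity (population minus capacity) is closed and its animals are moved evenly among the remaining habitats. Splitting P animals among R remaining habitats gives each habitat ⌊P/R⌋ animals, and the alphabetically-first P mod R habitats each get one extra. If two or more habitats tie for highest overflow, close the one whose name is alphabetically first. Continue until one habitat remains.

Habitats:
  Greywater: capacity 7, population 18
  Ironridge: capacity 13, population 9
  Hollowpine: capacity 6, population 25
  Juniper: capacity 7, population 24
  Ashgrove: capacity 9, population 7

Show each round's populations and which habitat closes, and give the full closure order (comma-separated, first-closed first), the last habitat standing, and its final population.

Closure order: Hollowpine, Juniper, Greywater, Ashgrove
Last habitat: Ironridge with 83 animals

Round 1: Ashgrove=7 Greywater=18 Hollowpine=25 Ironridge=9 Juniper=24 → close Hollowpine (overflow 19)
  25÷4 = 6 each, +1 to first 1
Round 2: Ashgrove=14 Greywater=24 Ironridge=15 Juniper=30 → close Juniper (overflow 23)
  30÷3 = 10 each, +1 to first 0
Round 3: Ashgrove=24 Greywater=34 Ironridge=25 → close Greywater (overflow 27)
  34÷2 = 17 each, +1 to first 0
Round 4: Ashgrove=41 Ironridge=42 → close Ashgrove (overflow 32)
  41÷1 = 41 each, +1 to first 0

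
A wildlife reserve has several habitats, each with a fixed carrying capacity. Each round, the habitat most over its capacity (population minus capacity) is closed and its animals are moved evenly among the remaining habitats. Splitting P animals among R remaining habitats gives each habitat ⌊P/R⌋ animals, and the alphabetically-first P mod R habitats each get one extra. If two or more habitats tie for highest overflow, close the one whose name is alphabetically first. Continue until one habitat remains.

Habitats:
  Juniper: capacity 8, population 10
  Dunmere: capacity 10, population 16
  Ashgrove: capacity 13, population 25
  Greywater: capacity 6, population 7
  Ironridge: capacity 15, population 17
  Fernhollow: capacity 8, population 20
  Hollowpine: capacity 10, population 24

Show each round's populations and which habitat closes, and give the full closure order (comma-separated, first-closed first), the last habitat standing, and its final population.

Round 1: Ashgrove=25 Dunmere=16 Fernhollow=20 Greywater=7 Hollowpine=24 Ironridge=17 Juniper=10 → close Hollowpine (overflow 14)
  24÷6 = 4 each, +1 to first 0
Round 2: Ashgrove=29 Dunmere=20 Fernhollow=24 Greywater=11 Ironridge=21 Juniper=14 → close Ashgrove (overflow 16)
  29÷5 = 5 each, +1 to first 4
Round 3: Dunmere=26 Fernhollow=30 Greywater=17 Ironridge=27 Juniper=19 → close Fernhollow (overflow 22)
  30÷4 = 7 each, +1 to first 2
Round 4: Dunmere=34 Greywater=25 Ironridge=34 Juniper=26 → close Dunmere (overflow 24)
  34÷3 = 11 each, +1 to first 1
Round 5: Greywater=37 Ironridge=45 Juniper=37 → close Greywater (overflow 31)
  37÷2 = 18 each, +1 to first 1
Round 6: Ironridge=64 Juniper=55 → close Ironridge (overflow 49)
  64÷1 = 64 each, +1 to first 0

Closure order: Hollowpine, Ashgrove, Fernhollow, Dunmere, Greywater, Ironridge
Last habitat: Juniper with 119 animals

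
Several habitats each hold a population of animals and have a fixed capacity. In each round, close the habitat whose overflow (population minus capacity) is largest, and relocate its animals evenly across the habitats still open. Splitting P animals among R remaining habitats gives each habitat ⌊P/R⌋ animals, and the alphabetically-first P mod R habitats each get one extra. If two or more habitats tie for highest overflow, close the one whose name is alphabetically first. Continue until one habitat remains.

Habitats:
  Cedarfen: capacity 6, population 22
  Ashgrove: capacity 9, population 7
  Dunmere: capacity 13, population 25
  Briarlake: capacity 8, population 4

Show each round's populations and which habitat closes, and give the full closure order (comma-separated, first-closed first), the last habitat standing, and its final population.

Closure order: Cedarfen, Dunmere, Ashgrove
Last habitat: Briarlake with 58 animals

Round 1: Ashgrove=7 Briarlake=4 Cedarfen=22 Dunmere=25 → close Cedarfen (overflow 16)
  22÷3 = 7 each, +1 to first 1
Round 2: Ashgrove=15 Briarlake=11 Dunmere=32 → close Dunmere (overflow 19)
  32÷2 = 16 each, +1 to first 0
Round 3: Ashgrove=31 Briarlake=27 → close Ashgrove (overflow 22)
  31÷1 = 31 each, +1 to first 0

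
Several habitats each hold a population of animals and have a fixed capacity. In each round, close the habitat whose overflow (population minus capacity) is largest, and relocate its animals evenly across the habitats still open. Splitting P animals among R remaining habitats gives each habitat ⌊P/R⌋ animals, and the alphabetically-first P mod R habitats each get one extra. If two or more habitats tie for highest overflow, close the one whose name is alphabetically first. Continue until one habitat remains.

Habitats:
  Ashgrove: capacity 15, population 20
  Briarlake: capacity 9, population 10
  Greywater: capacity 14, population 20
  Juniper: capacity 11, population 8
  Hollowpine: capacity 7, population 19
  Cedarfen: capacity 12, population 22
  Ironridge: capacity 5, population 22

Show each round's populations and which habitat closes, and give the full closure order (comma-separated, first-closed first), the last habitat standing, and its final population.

Round 1: Ashgrove=20 Briarlake=10 Cedarfen=22 Greywater=20 Hollowpine=19 Ironridge=22 Juniper=8 → close Ironridge (overflow 17)
  22÷6 = 3 each, +1 to first 4
Round 2: Ashgrove=24 Briarlake=14 Cedarfen=26 Greywater=24 Hollowpine=22 Juniper=11 → close Hollowpine (overflow 15)
  22÷5 = 4 each, +1 to first 2
Round 3: Ashgrove=29 Briarlake=19 Cedarfen=30 Greywater=28 Juniper=15 → close Cedarfen (overflow 18)
  30÷4 = 7 each, +1 to first 2
Round 4: Ashgrove=37 Briarlake=27 Greywater=35 Juniper=22 → close Ashgrove (overflow 22)
  37÷3 = 12 each, +1 to first 1
Round 5: Briarlake=40 Greywater=47 Juniper=34 → close Greywater (overflow 33)
  47÷2 = 23 each, +1 to first 1
Round 6: Briarlake=64 Juniper=57 → close Briarlake (overflow 55)
  64÷1 = 64 each, +1 to first 0

Closure order: Ironridge, Hollowpine, Cedarfen, Ashgrove, Greywater, Briarlake
Last habitat: Juniper with 121 animals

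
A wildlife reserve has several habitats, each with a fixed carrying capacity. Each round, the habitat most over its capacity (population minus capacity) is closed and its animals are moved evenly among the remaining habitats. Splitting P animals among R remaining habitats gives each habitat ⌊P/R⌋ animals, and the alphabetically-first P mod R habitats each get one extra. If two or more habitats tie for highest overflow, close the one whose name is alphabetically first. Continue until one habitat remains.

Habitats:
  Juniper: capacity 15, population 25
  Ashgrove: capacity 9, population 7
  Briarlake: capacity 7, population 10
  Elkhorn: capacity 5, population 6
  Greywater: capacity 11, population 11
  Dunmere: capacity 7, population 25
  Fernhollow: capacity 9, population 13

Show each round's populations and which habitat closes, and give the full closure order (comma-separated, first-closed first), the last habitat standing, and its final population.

Round 1: Ashgrove=7 Briarlake=10 Dunmere=25 Elkhorn=6 Fernhollow=13 Greywater=11 Juniper=25 → close Dunmere (overflow 18)
  25÷6 = 4 each, +1 to first 1
Round 2: Ashgrove=12 Briarlake=14 Elkhorn=10 Fernhollow=17 Greywater=15 Juniper=29 → close Juniper (overflow 14)
  29÷5 = 5 each, +1 to first 4
Round 3: Ashgrove=18 Briarlake=20 Elkhorn=16 Fernhollow=23 Greywater=20 → close Fernhollow (overflow 14)
  23÷4 = 5 each, +1 to first 3
Round 4: Ashgrove=24 Briarlake=26 Elkhorn=22 Greywater=25 → close Briarlake (overflow 19)
  26÷3 = 8 each, +1 to first 2
Round 5: Ashgrove=33 Elkhorn=31 Greywater=33 → close Elkhorn (overflow 26)
  31÷2 = 15 each, +1 to first 1
Round 6: Ashgrove=49 Greywater=48 → close Ashgrove (overflow 40)
  49÷1 = 49 each, +1 to first 0

Closure order: Dunmere, Juniper, Fernhollow, Briarlake, Elkhorn, Ashgrove
Last habitat: Greywater with 97 animals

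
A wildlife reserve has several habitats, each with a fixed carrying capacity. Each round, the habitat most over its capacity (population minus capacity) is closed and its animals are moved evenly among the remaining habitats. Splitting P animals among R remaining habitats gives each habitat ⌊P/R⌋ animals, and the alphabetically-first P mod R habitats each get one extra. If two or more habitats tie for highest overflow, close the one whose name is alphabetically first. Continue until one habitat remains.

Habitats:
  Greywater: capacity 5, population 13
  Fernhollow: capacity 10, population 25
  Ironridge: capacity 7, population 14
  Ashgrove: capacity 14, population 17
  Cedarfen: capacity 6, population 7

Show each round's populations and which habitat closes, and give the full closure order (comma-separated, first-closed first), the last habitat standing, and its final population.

Round 1: Ashgrove=17 Cedarfen=7 Fernhollow=25 Greywater=13 Ironridge=14 → close Fernhollow (overflow 15)
  25÷4 = 6 each, +1 to first 1
Round 2: Ashgrove=24 Cedarfen=13 Greywater=19 Ironridge=20 → close Greywater (overflow 14)
  19÷3 = 6 each, +1 to first 1
Round 3: Ashgrove=31 Cedarfen=19 Ironridge=26 → close Ironridge (overflow 19)
  26÷2 = 13 each, +1 to first 0
Round 4: Ashgrove=44 Cedarfen=32 → close Ashgrove (overflow 30)
  44÷1 = 44 each, +1 to first 0

Closure order: Fernhollow, Greywater, Ironridge, Ashgrove
Last habitat: Cedarfen with 76 animals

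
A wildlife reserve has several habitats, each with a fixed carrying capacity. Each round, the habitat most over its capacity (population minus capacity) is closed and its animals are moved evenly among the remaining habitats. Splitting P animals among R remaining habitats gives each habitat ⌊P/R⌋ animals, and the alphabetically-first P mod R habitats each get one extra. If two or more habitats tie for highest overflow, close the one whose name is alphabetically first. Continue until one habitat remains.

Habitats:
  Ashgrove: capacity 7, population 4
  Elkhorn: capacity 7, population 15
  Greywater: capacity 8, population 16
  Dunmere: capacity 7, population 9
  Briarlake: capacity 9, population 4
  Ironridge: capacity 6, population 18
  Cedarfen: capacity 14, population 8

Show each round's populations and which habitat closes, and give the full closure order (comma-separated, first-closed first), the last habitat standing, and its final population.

Closure order: Ironridge, Elkhorn, Greywater, Dunmere, Ashgrove, Briarlake
Last habitat: Cedarfen with 74 animals

Round 1: Ashgrove=4 Briarlake=4 Cedarfen=8 Dunmere=9 Elkhorn=15 Greywater=16 Ironridge=18 → close Ironridge (overflow 12)
  18÷6 = 3 each, +1 to first 0
Round 2: Ashgrove=7 Briarlake=7 Cedarfen=11 Dunmere=12 Elkhorn=18 Greywater=19 → close Elkhorn (overflow 11)
  18÷5 = 3 each, +1 to first 3
Round 3: Ashgrove=11 Briarlake=11 Cedarfen=15 Dunmere=15 Greywater=22 → close Greywater (overflow 14)
  22÷4 = 5 each, +1 to first 2
Round 4: Ashgrove=17 Briarlake=17 Cedarfen=20 Dunmere=20 → close Dunmere (overflow 13)
  20÷3 = 6 each, +1 to first 2
Round 5: Ashgrove=24 Briarlake=24 Cedarfen=26 → close Ashgrove (overflow 17)
  24÷2 = 12 each, +1 to first 0
Round 6: Briarlake=36 Cedarfen=38 → close Briarlake (overflow 27)
  36÷1 = 36 each, +1 to first 0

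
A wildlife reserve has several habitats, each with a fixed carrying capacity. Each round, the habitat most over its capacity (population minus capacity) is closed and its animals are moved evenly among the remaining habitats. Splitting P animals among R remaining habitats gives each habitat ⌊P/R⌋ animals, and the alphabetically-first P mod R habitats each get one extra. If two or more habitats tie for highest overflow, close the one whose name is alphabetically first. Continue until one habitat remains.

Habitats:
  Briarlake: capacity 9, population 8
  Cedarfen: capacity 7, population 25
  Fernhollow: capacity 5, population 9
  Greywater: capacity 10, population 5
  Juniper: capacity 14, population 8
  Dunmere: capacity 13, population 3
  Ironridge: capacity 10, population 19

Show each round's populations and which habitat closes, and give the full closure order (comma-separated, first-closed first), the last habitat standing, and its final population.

Closure order: Cedarfen, Ironridge, Fernhollow, Briarlake, Greywater, Dunmere
Last habitat: Juniper with 77 animals

Round 1: Briarlake=8 Cedarfen=25 Dunmere=3 Fernhollow=9 Greywater=5 Ironridge=19 Juniper=8 → close Cedarfen (overflow 18)
  25÷6 = 4 each, +1 to first 1
Round 2: Briarlake=13 Dunmere=7 Fernhollow=13 Greywater=9 Ironridge=23 Juniper=12 → close Ironridge (overflow 13)
  23÷5 = 4 each, +1 to first 3
Round 3: Briarlake=18 Dunmere=12 Fernhollow=18 Greywater=13 Juniper=16 → close Fernhollow (overflow 13)
  18÷4 = 4 each, +1 to first 2
Round 4: Briarlake=23 Dunmere=17 Greywater=17 Juniper=20 → close Briarlake (overflow 14)
  23÷3 = 7 each, +1 to first 2
Round 5: Dunmere=25 Greywater=25 Juniper=27 → close Greywater (overflow 15)
  25÷2 = 12 each, +1 to first 1
Round 6: Dunmere=38 Juniper=39 → close Dunmere (overflow 25)
  38÷1 = 38 each, +1 to first 0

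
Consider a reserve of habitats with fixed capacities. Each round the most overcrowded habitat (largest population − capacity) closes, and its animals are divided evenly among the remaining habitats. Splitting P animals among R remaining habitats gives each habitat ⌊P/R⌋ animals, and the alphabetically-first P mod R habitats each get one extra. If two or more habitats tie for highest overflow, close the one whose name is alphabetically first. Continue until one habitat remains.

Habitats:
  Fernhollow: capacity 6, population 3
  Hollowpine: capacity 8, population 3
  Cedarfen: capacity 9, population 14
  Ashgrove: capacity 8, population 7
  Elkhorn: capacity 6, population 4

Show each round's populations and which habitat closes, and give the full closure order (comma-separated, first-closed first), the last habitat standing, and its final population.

Round 1: Ashgrove=7 Cedarfen=14 Elkhorn=4 Fernhollow=3 Hollowpine=3 → close Cedarfen (overflow 5)
  14÷4 = 3 each, +1 to first 2
Round 2: Ashgrove=11 Elkhorn=8 Fernhollow=6 Hollowpine=6 → close Ashgrove (overflow 3)
  11÷3 = 3 each, +1 to first 2
Round 3: Elkhorn=12 Fernhollow=10 Hollowpine=9 → close Elkhorn (overflow 6)
  12÷2 = 6 each, +1 to first 0
Round 4: Fernhollow=16 Hollowpine=15 → close Fernhollow (overflow 10)
  16÷1 = 16 each, +1 to first 0

Closure order: Cedarfen, Ashgrove, Elkhorn, Fernhollow
Last habitat: Hollowpine with 31 animals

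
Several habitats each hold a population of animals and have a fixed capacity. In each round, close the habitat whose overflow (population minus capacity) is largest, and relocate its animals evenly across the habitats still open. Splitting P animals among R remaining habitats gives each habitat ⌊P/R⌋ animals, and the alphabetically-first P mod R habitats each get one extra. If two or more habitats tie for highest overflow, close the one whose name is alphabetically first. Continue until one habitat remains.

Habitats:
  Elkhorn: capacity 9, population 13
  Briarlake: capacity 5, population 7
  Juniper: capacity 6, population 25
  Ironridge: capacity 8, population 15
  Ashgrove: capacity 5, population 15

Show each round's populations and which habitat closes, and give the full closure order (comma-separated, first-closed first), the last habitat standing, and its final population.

Round 1: Ashgrove=15 Briarlake=7 Elkhorn=13 Ironridge=15 Juniper=25 → close Juniper (overflow 19)
  25÷4 = 6 each, +1 to first 1
Round 2: Ashgrove=22 Briarlake=13 Elkhorn=19 Ironridge=21 → close Ashgrove (overflow 17)
  22÷3 = 7 each, +1 to first 1
Round 3: Briarlake=21 Elkhorn=26 Ironridge=28 → close Ironridge (overflow 20)
  28÷2 = 14 each, +1 to first 0
Round 4: Briarlake=35 Elkhorn=40 → close Elkhorn (overflow 31)
  40÷1 = 40 each, +1 to first 0

Closure order: Juniper, Ashgrove, Ironridge, Elkhorn
Last habitat: Briarlake with 75 animals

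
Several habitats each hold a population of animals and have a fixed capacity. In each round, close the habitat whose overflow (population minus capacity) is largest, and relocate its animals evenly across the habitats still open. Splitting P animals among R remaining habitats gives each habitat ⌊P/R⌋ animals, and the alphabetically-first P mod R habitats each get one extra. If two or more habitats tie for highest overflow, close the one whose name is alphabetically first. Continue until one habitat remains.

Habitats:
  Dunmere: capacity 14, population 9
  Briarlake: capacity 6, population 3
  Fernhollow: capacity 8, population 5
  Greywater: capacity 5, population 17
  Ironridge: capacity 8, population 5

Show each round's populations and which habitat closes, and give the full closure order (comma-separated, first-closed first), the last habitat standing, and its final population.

Closure order: Greywater, Briarlake, Fernhollow, Ironridge
Last habitat: Dunmere with 39 animals

Round 1: Briarlake=3 Dunmere=9 Fernhollow=5 Greywater=17 Ironridge=5 → close Greywater (overflow 12)
  17÷4 = 4 each, +1 to first 1
Round 2: Briarlake=8 Dunmere=13 Fernhollow=9 Ironridge=9 → close Briarlake (overflow 2)
  8÷3 = 2 each, +1 to first 2
Round 3: Dunmere=16 Fernhollow=12 Ironridge=11 → close Fernhollow (overflow 4)
  12÷2 = 6 each, +1 to first 0
Round 4: Dunmere=22 Ironridge=17 → close Ironridge (overflow 9)
  17÷1 = 17 each, +1 to first 0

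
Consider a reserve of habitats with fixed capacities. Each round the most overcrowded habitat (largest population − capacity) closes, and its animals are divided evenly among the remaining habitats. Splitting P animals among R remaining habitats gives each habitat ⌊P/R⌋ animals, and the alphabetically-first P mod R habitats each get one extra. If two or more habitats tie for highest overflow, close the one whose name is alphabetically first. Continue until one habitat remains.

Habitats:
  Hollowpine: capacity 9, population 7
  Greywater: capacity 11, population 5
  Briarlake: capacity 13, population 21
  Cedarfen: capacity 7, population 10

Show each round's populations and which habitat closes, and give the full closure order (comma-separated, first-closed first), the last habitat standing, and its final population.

Round 1: Briarlake=21 Cedarfen=10 Greywater=5 Hollowpine=7 → close Briarlake (overflow 8)
  21÷3 = 7 each, +1 to first 0
Round 2: Cedarfen=17 Greywater=12 Hollowpine=14 → close Cedarfen (overflow 10)
  17÷2 = 8 each, +1 to first 1
Round 3: Greywater=21 Hollowpine=22 → close Hollowpine (overflow 13)
  22÷1 = 22 each, +1 to first 0

Closure order: Briarlake, Cedarfen, Hollowpine
Last habitat: Greywater with 43 animals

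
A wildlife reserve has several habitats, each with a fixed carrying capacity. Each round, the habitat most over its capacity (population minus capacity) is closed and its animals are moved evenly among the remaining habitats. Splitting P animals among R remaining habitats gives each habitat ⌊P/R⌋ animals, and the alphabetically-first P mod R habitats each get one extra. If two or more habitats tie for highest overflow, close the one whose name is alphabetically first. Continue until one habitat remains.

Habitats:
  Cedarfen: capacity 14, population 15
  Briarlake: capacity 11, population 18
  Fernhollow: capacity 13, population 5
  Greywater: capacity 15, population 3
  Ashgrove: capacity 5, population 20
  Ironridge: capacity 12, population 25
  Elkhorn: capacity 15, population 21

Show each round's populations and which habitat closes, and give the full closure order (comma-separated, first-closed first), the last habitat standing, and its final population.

Round 1: Ashgrove=20 Briarlake=18 Cedarfen=15 Elkhorn=21 Fernhollow=5 Greywater=3 Ironridge=25 → close Ashgrove (overflow 15)
  20÷6 = 3 each, +1 to first 2
Round 2: Briarlake=22 Cedarfen=19 Elkhorn=24 Fernhollow=8 Greywater=6 Ironridge=28 → close Ironridge (overflow 16)
  28÷5 = 5 each, +1 to first 3
Round 3: Briarlake=28 Cedarfen=25 Elkhorn=30 Fernhollow=13 Greywater=11 → close Briarlake (overflow 17)
  28÷4 = 7 each, +1 to first 0
Round 4: Cedarfen=32 Elkhorn=37 Fernhollow=20 Greywater=18 → close Elkhorn (overflow 22)
  37÷3 = 12 each, +1 to first 1
Round 5: Cedarfen=45 Fernhollow=32 Greywater=30 → close Cedarfen (overflow 31)
  45÷2 = 22 each, +1 to first 1
Round 6: Fernhollow=55 Greywater=52 → close Fernhollow (overflow 42)
  55÷1 = 55 each, +1 to first 0

Closure order: Ashgrove, Ironridge, Briarlake, Elkhorn, Cedarfen, Fernhollow
Last habitat: Greywater with 107 animals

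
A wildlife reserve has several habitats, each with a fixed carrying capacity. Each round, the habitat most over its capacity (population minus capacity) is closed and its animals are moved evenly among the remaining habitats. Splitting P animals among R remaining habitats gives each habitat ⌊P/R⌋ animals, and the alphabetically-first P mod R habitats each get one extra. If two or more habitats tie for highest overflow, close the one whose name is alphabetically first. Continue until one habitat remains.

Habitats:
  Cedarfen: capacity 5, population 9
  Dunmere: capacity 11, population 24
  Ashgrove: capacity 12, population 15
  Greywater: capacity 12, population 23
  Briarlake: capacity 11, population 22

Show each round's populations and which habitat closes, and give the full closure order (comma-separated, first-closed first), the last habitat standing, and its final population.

Round 1: Ashgrove=15 Briarlake=22 Cedarfen=9 Dunmere=24 Greywater=23 → close Dunmere (overflow 13)
  24÷4 = 6 each, +1 to first 0
Round 2: Ashgrove=21 Briarlake=28 Cedarfen=15 Greywater=29 → close Briarlake (overflow 17)
  28÷3 = 9 each, +1 to first 1
Round 3: Ashgrove=31 Cedarfen=24 Greywater=38 → close Greywater (overflow 26)
  38÷2 = 19 each, +1 to first 0
Round 4: Ashgrove=50 Cedarfen=43 → close Ashgrove (overflow 38)
  50÷1 = 50 each, +1 to first 0

Closure order: Dunmere, Briarlake, Greywater, Ashgrove
Last habitat: Cedarfen with 93 animals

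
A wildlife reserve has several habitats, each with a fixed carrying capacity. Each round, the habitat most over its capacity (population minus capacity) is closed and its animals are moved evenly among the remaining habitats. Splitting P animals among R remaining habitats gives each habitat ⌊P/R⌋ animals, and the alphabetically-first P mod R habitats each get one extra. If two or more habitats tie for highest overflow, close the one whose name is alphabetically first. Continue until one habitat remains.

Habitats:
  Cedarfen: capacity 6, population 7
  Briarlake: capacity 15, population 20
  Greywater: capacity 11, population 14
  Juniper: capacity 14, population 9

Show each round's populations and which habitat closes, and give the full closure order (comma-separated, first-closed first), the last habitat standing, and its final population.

Round 1: Briarlake=20 Cedarfen=7 Greywater=14 Juniper=9 → close Briarlake (overflow 5)
  20÷3 = 6 each, +1 to first 2
Round 2: Cedarfen=14 Greywater=21 Juniper=15 → close Greywater (overflow 10)
  21÷2 = 10 each, +1 to first 1
Round 3: Cedarfen=25 Juniper=25 → close Cedarfen (overflow 19)
  25÷1 = 25 each, +1 to first 0

Closure order: Briarlake, Greywater, Cedarfen
Last habitat: Juniper with 50 animals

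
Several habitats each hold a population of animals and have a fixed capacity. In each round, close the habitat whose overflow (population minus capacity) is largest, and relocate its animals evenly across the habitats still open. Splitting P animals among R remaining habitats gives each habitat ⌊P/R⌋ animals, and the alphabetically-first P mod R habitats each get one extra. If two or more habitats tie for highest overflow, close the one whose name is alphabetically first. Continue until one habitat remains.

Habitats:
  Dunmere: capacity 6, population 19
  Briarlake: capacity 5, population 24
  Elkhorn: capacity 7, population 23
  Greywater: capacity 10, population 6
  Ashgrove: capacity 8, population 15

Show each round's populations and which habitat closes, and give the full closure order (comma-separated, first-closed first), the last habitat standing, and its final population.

Closure order: Briarlake, Elkhorn, Dunmere, Ashgrove
Last habitat: Greywater with 87 animals

Round 1: Ashgrove=15 Briarlake=24 Dunmere=19 Elkhorn=23 Greywater=6 → close Briarlake (overflow 19)
  24÷4 = 6 each, +1 to first 0
Round 2: Ashgrove=21 Dunmere=25 Elkhorn=29 Greywater=12 → close Elkhorn (overflow 22)
  29÷3 = 9 each, +1 to first 2
Round 3: Ashgrove=31 Dunmere=35 Greywater=21 → close Dunmere (overflow 29)
  35÷2 = 17 each, +1 to first 1
Round 4: Ashgrove=49 Greywater=38 → close Ashgrove (overflow 41)
  49÷1 = 49 each, +1 to first 0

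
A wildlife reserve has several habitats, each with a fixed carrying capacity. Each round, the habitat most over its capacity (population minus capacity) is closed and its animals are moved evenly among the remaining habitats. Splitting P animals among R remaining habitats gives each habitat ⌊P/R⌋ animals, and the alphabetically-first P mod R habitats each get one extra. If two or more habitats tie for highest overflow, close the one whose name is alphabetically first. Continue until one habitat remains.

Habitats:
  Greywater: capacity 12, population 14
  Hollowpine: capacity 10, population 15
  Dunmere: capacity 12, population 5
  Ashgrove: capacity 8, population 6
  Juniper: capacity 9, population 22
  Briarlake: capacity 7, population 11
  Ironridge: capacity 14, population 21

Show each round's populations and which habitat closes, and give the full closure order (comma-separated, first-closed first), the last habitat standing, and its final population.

Round 1: Ashgrove=6 Briarlake=11 Dunmere=5 Greywater=14 Hollowpine=15 Ironridge=21 Juniper=22 → close Juniper (overflow 13)
  22÷6 = 3 each, +1 to first 4
Round 2: Ashgrove=10 Briarlake=15 Dunmere=9 Greywater=18 Hollowpine=18 Ironridge=24 → close Ironridge (overflow 10)
  24÷5 = 4 each, +1 to first 4
Round 3: Ashgrove=15 Briarlake=20 Dunmere=14 Greywater=23 Hollowpine=22 → close Briarlake (overflow 13)
  20÷4 = 5 each, +1 to first 0
Round 4: Ashgrove=20 Dunmere=19 Greywater=28 Hollowpine=27 → close Hollowpine (overflow 17)
  27÷3 = 9 each, +1 to first 0
Round 5: Ashgrove=29 Dunmere=28 Greywater=37 → close Greywater (overflow 25)
  37÷2 = 18 each, +1 to first 1
Round 6: Ashgrove=48 Dunmere=46 → close Ashgrove (overflow 40)
  48÷1 = 48 each, +1 to first 0

Closure order: Juniper, Ironridge, Briarlake, Hollowpine, Greywater, Ashgrove
Last habitat: Dunmere with 94 animals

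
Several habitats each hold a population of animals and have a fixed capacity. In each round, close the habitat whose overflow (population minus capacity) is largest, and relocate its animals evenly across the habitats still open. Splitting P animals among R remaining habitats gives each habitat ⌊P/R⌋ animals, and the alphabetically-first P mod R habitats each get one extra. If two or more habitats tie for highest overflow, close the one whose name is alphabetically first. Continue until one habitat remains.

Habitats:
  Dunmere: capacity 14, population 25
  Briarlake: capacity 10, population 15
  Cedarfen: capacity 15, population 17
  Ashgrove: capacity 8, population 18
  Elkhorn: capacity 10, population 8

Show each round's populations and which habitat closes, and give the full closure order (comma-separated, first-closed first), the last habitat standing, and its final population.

Round 1: Ashgrove=18 Briarlake=15 Cedarfen=17 Dunmere=25 Elkhorn=8 → close Dunmere (overflow 11)
  25÷4 = 6 each, +1 to first 1
Round 2: Ashgrove=25 Briarlake=21 Cedarfen=23 Elkhorn=14 → close Ashgrove (overflow 17)
  25÷3 = 8 each, +1 to first 1
Round 3: Briarlake=30 Cedarfen=31 Elkhorn=22 → close Briarlake (overflow 20)
  30÷2 = 15 each, +1 to first 0
Round 4: Cedarfen=46 Elkhorn=37 → close Cedarfen (overflow 31)
  46÷1 = 46 each, +1 to first 0

Closure order: Dunmere, Ashgrove, Briarlake, Cedarfen
Last habitat: Elkhorn with 83 animals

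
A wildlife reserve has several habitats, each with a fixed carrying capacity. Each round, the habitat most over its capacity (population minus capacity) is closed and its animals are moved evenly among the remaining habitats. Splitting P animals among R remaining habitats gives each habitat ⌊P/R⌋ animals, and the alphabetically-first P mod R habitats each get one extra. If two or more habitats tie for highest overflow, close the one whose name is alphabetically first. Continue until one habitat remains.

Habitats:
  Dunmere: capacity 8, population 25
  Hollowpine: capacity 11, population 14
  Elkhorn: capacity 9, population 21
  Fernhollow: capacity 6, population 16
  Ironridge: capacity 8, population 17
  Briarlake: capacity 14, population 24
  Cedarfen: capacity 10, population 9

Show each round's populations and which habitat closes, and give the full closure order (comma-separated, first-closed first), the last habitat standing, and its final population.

Closure order: Dunmere, Elkhorn, Briarlake, Fernhollow, Ironridge, Hollowpine
Last habitat: Cedarfen with 126 animals

Round 1: Briarlake=24 Cedarfen=9 Dunmere=25 Elkhorn=21 Fernhollow=16 Hollowpine=14 Ironridge=17 → close Dunmere (overflow 17)
  25÷6 = 4 each, +1 to first 1
Round 2: Briarlake=29 Cedarfen=13 Elkhorn=25 Fernhollow=20 Hollowpine=18 Ironridge=21 → close Elkhorn (overflow 16)
  25÷5 = 5 each, +1 to first 0
Round 3: Briarlake=34 Cedarfen=18 Fernhollow=25 Hollowpine=23 Ironridge=26 → close Briarlake (overflow 20)
  34÷4 = 8 each, +1 to first 2
Round 4: Cedarfen=27 Fernhollow=34 Hollowpine=31 Ironridge=34 → close Fernhollow (overflow 28)
  34÷3 = 11 each, +1 to first 1
Round 5: Cedarfen=39 Hollowpine=42 Ironridge=45 → close Ironridge (overflow 37)
  45÷2 = 22 each, +1 to first 1
Round 6: Cedarfen=62 Hollowpine=64 → close Hollowpine (overflow 53)
  64÷1 = 64 each, +1 to first 0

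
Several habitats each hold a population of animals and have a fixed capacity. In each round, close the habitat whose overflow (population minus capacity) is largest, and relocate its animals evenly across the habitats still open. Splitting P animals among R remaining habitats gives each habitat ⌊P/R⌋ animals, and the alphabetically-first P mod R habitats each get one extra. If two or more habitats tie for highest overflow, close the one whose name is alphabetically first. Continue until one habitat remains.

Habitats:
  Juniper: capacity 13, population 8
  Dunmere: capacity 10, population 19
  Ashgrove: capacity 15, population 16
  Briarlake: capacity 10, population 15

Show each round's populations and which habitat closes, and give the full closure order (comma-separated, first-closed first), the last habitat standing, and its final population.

Round 1: Ashgrove=16 Briarlake=15 Dunmere=19 Juniper=8 → close Dunmere (overflow 9)
  19÷3 = 6 each, +1 to first 1
Round 2: Ashgrove=23 Briarlake=21 Juniper=14 → close Briarlake (overflow 11)
  21÷2 = 10 each, +1 to first 1
Round 3: Ashgrove=34 Juniper=24 → close Ashgrove (overflow 19)
  34÷1 = 34 each, +1 to first 0

Closure order: Dunmere, Briarlake, Ashgrove
Last habitat: Juniper with 58 animals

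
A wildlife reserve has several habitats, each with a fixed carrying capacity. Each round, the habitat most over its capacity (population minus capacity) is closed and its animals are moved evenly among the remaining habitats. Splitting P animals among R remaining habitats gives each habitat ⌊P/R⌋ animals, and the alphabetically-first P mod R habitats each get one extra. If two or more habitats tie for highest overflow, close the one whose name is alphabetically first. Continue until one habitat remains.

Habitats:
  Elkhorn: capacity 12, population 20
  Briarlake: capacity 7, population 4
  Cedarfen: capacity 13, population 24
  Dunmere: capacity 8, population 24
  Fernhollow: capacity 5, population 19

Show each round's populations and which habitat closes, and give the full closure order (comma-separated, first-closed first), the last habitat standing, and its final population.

Closure order: Dunmere, Fernhollow, Cedarfen, Elkhorn
Last habitat: Briarlake with 91 animals

Round 1: Briarlake=4 Cedarfen=24 Dunmere=24 Elkhorn=20 Fernhollow=19 → close Dunmere (overflow 16)
  24÷4 = 6 each, +1 to first 0
Round 2: Briarlake=10 Cedarfen=30 Elkhorn=26 Fernhollow=25 → close Fernhollow (overflow 20)
  25÷3 = 8 each, +1 to first 1
Round 3: Briarlake=19 Cedarfen=38 Elkhorn=34 → close Cedarfen (overflow 25)
  38÷2 = 19 each, +1 to first 0
Round 4: Briarlake=38 Elkhorn=53 → close Elkhorn (overflow 41)
  53÷1 = 53 each, +1 to first 0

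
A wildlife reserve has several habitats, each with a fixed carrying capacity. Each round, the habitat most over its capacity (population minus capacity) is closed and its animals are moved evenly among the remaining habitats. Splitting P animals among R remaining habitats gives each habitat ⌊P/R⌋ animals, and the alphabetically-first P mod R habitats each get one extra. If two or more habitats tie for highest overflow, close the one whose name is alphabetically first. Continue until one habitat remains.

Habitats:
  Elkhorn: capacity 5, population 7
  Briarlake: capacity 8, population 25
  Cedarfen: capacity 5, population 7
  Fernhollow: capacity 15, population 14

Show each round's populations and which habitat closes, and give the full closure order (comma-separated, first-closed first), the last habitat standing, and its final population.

Closure order: Briarlake, Cedarfen, Elkhorn
Last habitat: Fernhollow with 53 animals

Round 1: Briarlake=25 Cedarfen=7 Elkhorn=7 Fernhollow=14 → close Briarlake (overflow 17)
  25÷3 = 8 each, +1 to first 1
Round 2: Cedarfen=16 Elkhorn=15 Fernhollow=22 → close Cedarfen (overflow 11)
  16÷2 = 8 each, +1 to first 0
Round 3: Elkhorn=23 Fernhollow=30 → close Elkhorn (overflow 18)
  23÷1 = 23 each, +1 to first 0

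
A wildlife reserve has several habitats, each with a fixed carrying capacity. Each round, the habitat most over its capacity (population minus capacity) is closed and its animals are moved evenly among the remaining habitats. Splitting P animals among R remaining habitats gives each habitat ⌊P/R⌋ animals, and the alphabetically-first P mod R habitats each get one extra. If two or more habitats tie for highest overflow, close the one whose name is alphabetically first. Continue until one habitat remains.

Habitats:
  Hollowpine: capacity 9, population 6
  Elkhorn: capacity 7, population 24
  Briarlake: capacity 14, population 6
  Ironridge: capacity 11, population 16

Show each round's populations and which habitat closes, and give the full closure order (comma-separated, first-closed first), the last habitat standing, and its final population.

Closure order: Elkhorn, Ironridge, Hollowpine
Last habitat: Briarlake with 52 animals

Round 1: Briarlake=6 Elkhorn=24 Hollowpine=6 Ironridge=16 → close Elkhorn (overflow 17)
  24÷3 = 8 each, +1 to first 0
Round 2: Briarlake=14 Hollowpine=14 Ironridge=24 → close Ironridge (overflow 13)
  24÷2 = 12 each, +1 to first 0
Round 3: Briarlake=26 Hollowpine=26 → close Hollowpine (overflow 17)
  26÷1 = 26 each, +1 to first 0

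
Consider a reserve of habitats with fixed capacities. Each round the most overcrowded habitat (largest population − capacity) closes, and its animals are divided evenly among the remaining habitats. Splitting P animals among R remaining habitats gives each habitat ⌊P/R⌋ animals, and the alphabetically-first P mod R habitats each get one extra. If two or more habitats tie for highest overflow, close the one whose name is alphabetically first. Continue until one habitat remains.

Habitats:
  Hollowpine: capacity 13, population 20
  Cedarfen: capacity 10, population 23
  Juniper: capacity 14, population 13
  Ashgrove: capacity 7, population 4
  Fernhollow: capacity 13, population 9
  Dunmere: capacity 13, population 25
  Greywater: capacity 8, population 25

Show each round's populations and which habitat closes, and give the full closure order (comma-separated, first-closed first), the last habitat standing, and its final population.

Closure order: Greywater, Cedarfen, Dunmere, Hollowpine, Ashgrove, Fernhollow
Last habitat: Juniper with 119 animals

Round 1: Ashgrove=4 Cedarfen=23 Dunmere=25 Fernhollow=9 Greywater=25 Hollowpine=20 Juniper=13 → close Greywater (overflow 17)
  25÷6 = 4 each, +1 to first 1
Round 2: Ashgrove=9 Cedarfen=27 Dunmere=29 Fernhollow=13 Hollowpine=24 Juniper=17 → close Cedarfen (overflow 17)
  27÷5 = 5 each, +1 to first 2
Round 3: Ashgrove=15 Dunmere=35 Fernhollow=18 Hollowpine=29 Juniper=22 → close Dunmere (overflow 22)
  35÷4 = 8 each, +1 to first 3
Round 4: Ashgrove=24 Fernhollow=27 Hollowpine=38 Juniper=30 → close Hollowpine (overflow 25)
  38÷3 = 12 each, +1 to first 2
Round 5: Ashgrove=37 Fernhollow=40 Juniper=42 → close Ashgrove (overflow 30)
  37÷2 = 18 each, +1 to first 1
Round 6: Fernhollow=59 Juniper=60 → close Fernhollow (overflow 46)
  59÷1 = 59 each, +1 to first 0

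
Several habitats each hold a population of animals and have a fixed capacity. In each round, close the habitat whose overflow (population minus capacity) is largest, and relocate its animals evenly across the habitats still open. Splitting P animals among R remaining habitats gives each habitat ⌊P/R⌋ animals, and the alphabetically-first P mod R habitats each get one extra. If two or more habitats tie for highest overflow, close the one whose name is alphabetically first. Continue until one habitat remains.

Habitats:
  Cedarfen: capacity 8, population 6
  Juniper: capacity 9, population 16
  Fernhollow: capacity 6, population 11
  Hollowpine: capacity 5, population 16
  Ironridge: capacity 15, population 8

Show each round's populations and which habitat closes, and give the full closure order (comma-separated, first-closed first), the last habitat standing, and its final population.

Round 1: Cedarfen=6 Fernhollow=11 Hollowpine=16 Ironridge=8 Juniper=16 → close Hollowpine (overflow 11)
  16÷4 = 4 each, +1 to first 0
Round 2: Cedarfen=10 Fernhollow=15 Ironridge=12 Juniper=20 → close Juniper (overflow 11)
  20÷3 = 6 each, +1 to first 2
Round 3: Cedarfen=17 Fernhollow=22 Ironridge=18 → close Fernhollow (overflow 16)
  22÷2 = 11 each, +1 to first 0
Round 4: Cedarfen=28 Ironridge=29 → close Cedarfen (overflow 20)
  28÷1 = 28 each, +1 to first 0

Closure order: Hollowpine, Juniper, Fernhollow, Cedarfen
Last habitat: Ironridge with 57 animals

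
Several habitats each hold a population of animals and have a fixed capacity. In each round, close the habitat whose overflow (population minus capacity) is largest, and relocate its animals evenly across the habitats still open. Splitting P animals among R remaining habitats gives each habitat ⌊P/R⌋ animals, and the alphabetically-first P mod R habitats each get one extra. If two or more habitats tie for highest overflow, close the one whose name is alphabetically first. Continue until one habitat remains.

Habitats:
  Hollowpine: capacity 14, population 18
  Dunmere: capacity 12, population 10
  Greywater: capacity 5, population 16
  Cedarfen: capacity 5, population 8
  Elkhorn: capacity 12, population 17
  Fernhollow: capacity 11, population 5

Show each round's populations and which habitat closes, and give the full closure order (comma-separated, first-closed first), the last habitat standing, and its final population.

Closure order: Greywater, Elkhorn, Cedarfen, Hollowpine, Dunmere
Last habitat: Fernhollow with 74 animals

Round 1: Cedarfen=8 Dunmere=10 Elkhorn=17 Fernhollow=5 Greywater=16 Hollowpine=18 → close Greywater (overflow 11)
  16÷5 = 3 each, +1 to first 1
Round 2: Cedarfen=12 Dunmere=13 Elkhorn=20 Fernhollow=8 Hollowpine=21 → close Elkhorn (overflow 8)
  20÷4 = 5 each, +1 to first 0
Round 3: Cedarfen=17 Dunmere=18 Fernhollow=13 Hollowpine=26 → close Cedarfen (overflow 12)
  17÷3 = 5 each, +1 to first 2
Round 4: Dunmere=24 Fernhollow=19 Hollowpine=31 → close Hollowpine (overflow 17)
  31÷2 = 15 each, +1 to first 1
Round 5: Dunmere=40 Fernhollow=34 → close Dunmere (overflow 28)
  40÷1 = 40 each, +1 to first 0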